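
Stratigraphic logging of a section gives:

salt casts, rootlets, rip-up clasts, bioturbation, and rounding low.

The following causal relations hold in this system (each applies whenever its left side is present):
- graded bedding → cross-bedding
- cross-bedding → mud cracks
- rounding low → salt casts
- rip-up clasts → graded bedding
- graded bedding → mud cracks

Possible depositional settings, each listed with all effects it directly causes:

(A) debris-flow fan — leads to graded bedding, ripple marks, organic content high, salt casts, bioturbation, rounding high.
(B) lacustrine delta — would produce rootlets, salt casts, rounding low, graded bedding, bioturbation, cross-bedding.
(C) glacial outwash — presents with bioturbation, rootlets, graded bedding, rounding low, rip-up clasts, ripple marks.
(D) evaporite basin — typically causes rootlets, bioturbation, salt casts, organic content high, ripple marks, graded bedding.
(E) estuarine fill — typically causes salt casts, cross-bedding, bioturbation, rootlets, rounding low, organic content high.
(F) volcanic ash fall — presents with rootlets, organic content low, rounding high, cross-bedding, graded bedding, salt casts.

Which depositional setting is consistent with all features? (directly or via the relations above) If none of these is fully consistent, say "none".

Per-candidate check:
(A) debris-flow fan — fails on rootlets, rip-up clasts, rounding low (predicts rounding high, not rounding low)
(B) lacustrine delta — does not account for rip-up clasts
(C) glacial outwash — accounts for every observation (salt casts via rounding low → salt casts)
(D) evaporite basin — does not account for rip-up clasts, rounding low
(E) estuarine fill — does not account for rip-up clasts
(F) volcanic ash fall — salt casts yes; rootlets yes; rip-up clasts NO; bioturbation NO; rounding low NO
(C) alone accounts for all the evidence.

C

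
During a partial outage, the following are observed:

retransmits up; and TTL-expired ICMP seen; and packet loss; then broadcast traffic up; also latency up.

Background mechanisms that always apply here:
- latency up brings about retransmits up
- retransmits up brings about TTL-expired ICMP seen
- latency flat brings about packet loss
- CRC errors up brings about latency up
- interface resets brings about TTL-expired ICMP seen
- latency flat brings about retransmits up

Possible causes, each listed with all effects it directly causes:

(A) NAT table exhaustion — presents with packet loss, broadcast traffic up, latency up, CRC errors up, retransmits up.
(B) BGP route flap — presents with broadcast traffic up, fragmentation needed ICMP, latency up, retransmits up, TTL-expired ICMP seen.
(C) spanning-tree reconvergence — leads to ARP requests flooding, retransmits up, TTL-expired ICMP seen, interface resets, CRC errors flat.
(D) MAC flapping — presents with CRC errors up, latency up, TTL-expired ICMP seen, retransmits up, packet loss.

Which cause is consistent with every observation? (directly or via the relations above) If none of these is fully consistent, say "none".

A

Testing each hypothesis:
(A) NAT table exhaustion — accounts for every observation (TTL-expired ICMP seen by retransmits up → TTL-expired ICMP seen)
(B) BGP route flap — does not account for packet loss
(C) spanning-tree reconvergence — retransmits up match; TTL-expired ICMP seen match; packet loss miss; broadcast traffic up miss; latency up miss
(D) MAC flapping — does not account for broadcast traffic up
Only (A) is consistent with every observation.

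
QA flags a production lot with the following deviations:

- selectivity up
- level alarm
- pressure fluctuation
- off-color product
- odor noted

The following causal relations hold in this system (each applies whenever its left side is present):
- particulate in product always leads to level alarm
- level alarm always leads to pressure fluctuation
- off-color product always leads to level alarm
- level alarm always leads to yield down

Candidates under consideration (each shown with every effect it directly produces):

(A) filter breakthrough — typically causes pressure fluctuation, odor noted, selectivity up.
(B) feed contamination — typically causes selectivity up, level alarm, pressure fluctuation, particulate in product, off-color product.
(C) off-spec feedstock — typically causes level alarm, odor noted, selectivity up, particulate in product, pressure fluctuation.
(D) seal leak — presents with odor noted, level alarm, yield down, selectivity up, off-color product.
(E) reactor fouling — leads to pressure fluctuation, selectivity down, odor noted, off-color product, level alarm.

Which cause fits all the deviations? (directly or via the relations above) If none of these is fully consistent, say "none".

For each candidate, compare predicted effects to what was observed:
(A) filter breakthrough — does not account for level alarm, off-color product
(B) feed contamination — selectivity up +; level alarm +; pressure fluctuation +; off-color product +; odor noted -
(C) off-spec feedstock — does not account for off-color product
(D) seal leak — accounts for every observation (pressure fluctuation through level alarm → pressure fluctuation)
(E) reactor fouling — selectivity up -; level alarm +; pressure fluctuation +; off-color product +; odor noted +
Only (D) is consistent with every observation.

D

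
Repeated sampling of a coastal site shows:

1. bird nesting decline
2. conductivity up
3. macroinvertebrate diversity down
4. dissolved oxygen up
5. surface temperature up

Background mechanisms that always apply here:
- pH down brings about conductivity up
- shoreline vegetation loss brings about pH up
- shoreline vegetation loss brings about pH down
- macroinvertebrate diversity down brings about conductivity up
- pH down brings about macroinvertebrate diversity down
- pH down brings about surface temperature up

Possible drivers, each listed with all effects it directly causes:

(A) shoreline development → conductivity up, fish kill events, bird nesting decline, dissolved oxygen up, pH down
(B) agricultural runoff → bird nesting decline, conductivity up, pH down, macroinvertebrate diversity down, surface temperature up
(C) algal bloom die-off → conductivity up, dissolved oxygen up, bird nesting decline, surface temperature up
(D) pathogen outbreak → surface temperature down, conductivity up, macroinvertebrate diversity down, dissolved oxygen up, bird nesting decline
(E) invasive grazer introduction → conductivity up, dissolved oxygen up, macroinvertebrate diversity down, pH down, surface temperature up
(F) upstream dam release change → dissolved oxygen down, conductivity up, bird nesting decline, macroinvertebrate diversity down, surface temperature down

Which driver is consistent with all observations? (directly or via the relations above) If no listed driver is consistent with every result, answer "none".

A

Testing each hypothesis:
(A) shoreline development — accounts for every observation (macroinvertebrate diversity down via pH down → macroinvertebrate diversity down)
(B) agricultural runoff — does not account for dissolved oxygen up
(C) algal bloom die-off — bird nesting decline match; conductivity up match; macroinvertebrate diversity down miss; dissolved oxygen up match; surface temperature up match
(D) pathogen outbreak — bird nesting decline match; conductivity up match; macroinvertebrate diversity down match; dissolved oxygen up match; surface temperature up miss
(E) invasive grazer introduction — does not account for bird nesting decline
(F) upstream dam release change — bird nesting decline match; conductivity up match; macroinvertebrate diversity down match; dissolved oxygen up miss; surface temperature up miss
Only (A) is consistent with every observation.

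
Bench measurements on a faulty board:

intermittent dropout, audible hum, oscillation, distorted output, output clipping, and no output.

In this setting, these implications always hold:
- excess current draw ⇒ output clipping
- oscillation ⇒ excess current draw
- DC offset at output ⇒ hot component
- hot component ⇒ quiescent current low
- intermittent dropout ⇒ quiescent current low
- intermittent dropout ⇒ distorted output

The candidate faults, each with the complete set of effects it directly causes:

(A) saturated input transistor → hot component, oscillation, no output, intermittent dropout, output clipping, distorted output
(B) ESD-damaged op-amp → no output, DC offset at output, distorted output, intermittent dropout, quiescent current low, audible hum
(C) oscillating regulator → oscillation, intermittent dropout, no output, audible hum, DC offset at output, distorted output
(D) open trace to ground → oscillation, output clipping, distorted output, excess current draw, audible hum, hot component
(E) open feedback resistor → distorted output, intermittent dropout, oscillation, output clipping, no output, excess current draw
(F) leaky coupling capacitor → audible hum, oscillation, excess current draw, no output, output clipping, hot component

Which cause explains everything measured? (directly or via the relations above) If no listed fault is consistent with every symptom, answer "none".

Checking each candidate against the observations:
(A) saturated input transistor — intermittent dropout +; audible hum -; oscillation +; distorted output +; output clipping +; no output +
(B) ESD-damaged op-amp — intermittent dropout +; audible hum +; oscillation -; distorted output +; output clipping -; no output +
(C) oscillating regulator — intermittent dropout +; audible hum +; oscillation +; distorted output +; output clipping + (by oscillation → excess current draw → output clipping); no output +
(D) open trace to ground — does not account for intermittent dropout, no output
(E) open feedback resistor — does not account for audible hum
(F) leaky coupling capacitor — does not account for intermittent dropout, distorted output
(C) is the only candidate with no mismatches.

C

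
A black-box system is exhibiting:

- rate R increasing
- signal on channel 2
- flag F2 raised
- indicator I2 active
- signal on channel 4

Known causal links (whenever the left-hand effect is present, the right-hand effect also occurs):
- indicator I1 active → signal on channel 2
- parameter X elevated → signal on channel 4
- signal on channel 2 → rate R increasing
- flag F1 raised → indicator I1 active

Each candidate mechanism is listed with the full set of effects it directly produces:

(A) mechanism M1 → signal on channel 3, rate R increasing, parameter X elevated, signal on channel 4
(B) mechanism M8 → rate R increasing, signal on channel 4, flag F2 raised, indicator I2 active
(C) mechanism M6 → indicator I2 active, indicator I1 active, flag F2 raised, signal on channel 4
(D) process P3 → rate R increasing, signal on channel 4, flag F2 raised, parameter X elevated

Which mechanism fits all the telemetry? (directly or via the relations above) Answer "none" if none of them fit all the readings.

For each candidate, compare predicted effects to what was observed:
(A) mechanism M1 — does not account for signal on channel 2, flag F2 raised, indicator I2 active
(B) mechanism M8 — does not account for signal on channel 2
(C) mechanism M6 — accounts for every observation (rate R increasing via indicator I1 active → signal on channel 2 → rate R increasing)
(D) process P3 — rate R increasing ✓; signal on channel 2 ✗; flag F2 raised ✓; indicator I2 active ✗; signal on channel 4 ✓
(C) alone accounts for all the evidence.

C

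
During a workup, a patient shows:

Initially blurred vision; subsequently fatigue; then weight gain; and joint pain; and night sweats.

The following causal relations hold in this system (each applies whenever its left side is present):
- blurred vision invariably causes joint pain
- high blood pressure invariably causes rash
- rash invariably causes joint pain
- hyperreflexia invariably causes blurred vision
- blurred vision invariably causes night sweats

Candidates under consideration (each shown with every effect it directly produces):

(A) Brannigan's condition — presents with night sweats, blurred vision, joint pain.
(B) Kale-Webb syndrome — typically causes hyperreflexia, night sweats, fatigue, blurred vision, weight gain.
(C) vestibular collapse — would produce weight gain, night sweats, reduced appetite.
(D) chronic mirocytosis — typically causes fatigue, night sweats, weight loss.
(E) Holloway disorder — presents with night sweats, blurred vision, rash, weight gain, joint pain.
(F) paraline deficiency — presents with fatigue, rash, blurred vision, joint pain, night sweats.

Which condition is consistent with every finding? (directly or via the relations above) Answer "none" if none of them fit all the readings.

For each candidate, compare predicted effects to what was observed:
(A) Brannigan's condition — blurred vision match; fatigue miss; weight gain miss; joint pain match; night sweats match
(B) Kale-Webb syndrome — accounts for every observation (joint pain through blurred vision → joint pain)
(C) vestibular collapse — does not account for blurred vision, fatigue, joint pain
(D) chronic mirocytosis — blurred vision miss; fatigue match; weight gain miss; joint pain miss; night sweats match
(E) Holloway disorder — blurred vision match; fatigue miss; weight gain match; joint pain match; night sweats match
(F) paraline deficiency — does not account for weight gain
(B) alone accounts for all the evidence.

B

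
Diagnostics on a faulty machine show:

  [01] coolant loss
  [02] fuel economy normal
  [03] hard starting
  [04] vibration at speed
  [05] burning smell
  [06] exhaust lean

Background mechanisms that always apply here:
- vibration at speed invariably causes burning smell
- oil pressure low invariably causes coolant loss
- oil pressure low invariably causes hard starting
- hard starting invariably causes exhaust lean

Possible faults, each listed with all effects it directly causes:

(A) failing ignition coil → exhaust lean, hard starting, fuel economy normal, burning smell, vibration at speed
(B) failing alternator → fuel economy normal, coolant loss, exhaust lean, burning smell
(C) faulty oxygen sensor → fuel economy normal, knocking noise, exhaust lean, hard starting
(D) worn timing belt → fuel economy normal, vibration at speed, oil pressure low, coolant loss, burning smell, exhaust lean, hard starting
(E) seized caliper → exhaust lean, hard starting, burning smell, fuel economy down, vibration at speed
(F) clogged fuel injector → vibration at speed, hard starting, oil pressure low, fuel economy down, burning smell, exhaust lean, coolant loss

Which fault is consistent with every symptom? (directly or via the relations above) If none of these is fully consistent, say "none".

D

Checking each candidate against the observations:
(A) failing ignition coil — coolant loss NO; fuel economy normal yes; hard starting yes; vibration at speed yes; burning smell yes; exhaust lean yes
(B) failing alternator — does not account for hard starting, vibration at speed
(C) faulty oxygen sensor — does not account for coolant loss, vibration at speed, burning smell
(D) worn timing belt — coolant loss yes; fuel economy normal yes; hard starting yes; vibration at speed yes; burning smell yes; exhaust lean yes
(E) seized caliper — fails on coolant loss, fuel economy normal (predicts fuel economy down, not fuel economy normal)
(F) clogged fuel injector — coolant loss yes; fuel economy normal NO; hard starting yes; vibration at speed yes; burning smell yes; exhaust lean yes
(D) is the only candidate with no mismatches.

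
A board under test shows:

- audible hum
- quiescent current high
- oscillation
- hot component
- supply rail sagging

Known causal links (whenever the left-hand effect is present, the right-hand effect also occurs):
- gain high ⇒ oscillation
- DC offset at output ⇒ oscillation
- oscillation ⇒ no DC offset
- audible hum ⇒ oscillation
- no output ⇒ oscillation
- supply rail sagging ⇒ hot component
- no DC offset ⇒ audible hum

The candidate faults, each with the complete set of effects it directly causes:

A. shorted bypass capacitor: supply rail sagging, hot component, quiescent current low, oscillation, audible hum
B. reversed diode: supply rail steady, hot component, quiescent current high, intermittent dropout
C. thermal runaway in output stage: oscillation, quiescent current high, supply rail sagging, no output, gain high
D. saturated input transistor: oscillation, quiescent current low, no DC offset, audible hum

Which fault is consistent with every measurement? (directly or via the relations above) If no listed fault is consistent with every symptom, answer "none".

C

Per-candidate check:
(A) shorted bypass capacitor — audible hum ✓; quiescent current high ✗; oscillation ✓; hot component ✓; supply rail sagging ✓
(B) reversed diode — fails on audible hum, oscillation, supply rail sagging (predicts supply rail steady, not supply rail sagging)
(C) thermal runaway in output stage — accounts for every observation (audible hum through oscillation → no DC offset → audible hum)
(D) saturated input transistor — fails on quiescent current high, hot component, supply rail sagging (predicts quiescent current low, not quiescent current high)
(C) alone accounts for all the evidence.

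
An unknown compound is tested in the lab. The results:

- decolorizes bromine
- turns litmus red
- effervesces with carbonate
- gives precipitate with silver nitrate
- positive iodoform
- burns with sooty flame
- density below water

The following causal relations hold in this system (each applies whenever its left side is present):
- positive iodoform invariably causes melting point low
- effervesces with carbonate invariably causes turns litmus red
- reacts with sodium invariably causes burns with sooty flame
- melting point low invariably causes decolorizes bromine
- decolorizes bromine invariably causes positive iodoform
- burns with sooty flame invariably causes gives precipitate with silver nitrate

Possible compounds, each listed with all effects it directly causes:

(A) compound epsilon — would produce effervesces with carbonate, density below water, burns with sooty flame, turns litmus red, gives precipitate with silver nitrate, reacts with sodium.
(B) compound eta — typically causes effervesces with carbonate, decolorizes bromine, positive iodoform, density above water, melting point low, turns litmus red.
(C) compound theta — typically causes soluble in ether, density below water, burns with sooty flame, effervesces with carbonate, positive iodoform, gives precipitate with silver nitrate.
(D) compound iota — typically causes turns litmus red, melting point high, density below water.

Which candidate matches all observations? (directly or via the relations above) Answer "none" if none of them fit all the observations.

C

Per-candidate check:
(A) compound epsilon — does not account for decolorizes bromine, positive iodoform
(B) compound eta — fails on gives precipitate with silver nitrate, burns with sooty flame, density below water (predicts density above water, not density below water)
(C) compound theta — decolorizes bromine + (via positive iodoform → melting point low → decolorizes bromine); turns litmus red + (via effervesces with carbonate → turns litmus red); effervesces with carbonate +; gives precipitate with silver nitrate +; positive iodoform +; burns with sooty flame +; density below water +
(D) compound iota — does not account for decolorizes bromine, effervesces with carbonate, gives precipitate with silver nitrate, positive iodoform, burns with sooty flame
(C) alone accounts for all the evidence.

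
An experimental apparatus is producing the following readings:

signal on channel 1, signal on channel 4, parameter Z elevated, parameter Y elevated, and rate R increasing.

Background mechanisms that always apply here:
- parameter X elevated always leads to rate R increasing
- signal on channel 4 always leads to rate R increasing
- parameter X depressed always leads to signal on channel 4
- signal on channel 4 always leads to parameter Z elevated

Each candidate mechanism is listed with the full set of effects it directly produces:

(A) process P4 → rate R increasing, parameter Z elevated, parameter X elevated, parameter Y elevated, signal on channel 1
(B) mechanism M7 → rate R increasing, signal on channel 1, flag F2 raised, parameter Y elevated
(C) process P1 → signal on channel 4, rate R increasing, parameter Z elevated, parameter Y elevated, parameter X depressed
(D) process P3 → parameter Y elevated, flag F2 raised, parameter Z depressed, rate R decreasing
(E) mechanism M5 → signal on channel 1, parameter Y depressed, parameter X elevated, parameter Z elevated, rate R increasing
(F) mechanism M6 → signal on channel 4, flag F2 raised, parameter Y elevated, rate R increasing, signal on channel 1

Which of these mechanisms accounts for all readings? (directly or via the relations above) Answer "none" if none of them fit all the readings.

For each candidate, compare predicted effects to what was observed:
(A) process P4 — signal on channel 1 +; signal on channel 4 -; parameter Z elevated +; parameter Y elevated +; rate R increasing +
(B) mechanism M7 — does not account for signal on channel 4, parameter Z elevated
(C) process P1 — signal on channel 1 -; signal on channel 4 +; parameter Z elevated +; parameter Y elevated +; rate R increasing +
(D) process P3 — signal on channel 1 -; signal on channel 4 -; parameter Z elevated -; parameter Y elevated +; rate R increasing -
(E) mechanism M5 — fails on signal on channel 4, parameter Y elevated (predicts parameter Y depressed, not parameter Y elevated)
(F) mechanism M6 — signal on channel 1 +; signal on channel 4 +; parameter Z elevated + (by signal on channel 4 → parameter Z elevated); parameter Y elevated +; rate R increasing +
(F) alone accounts for all the evidence.

F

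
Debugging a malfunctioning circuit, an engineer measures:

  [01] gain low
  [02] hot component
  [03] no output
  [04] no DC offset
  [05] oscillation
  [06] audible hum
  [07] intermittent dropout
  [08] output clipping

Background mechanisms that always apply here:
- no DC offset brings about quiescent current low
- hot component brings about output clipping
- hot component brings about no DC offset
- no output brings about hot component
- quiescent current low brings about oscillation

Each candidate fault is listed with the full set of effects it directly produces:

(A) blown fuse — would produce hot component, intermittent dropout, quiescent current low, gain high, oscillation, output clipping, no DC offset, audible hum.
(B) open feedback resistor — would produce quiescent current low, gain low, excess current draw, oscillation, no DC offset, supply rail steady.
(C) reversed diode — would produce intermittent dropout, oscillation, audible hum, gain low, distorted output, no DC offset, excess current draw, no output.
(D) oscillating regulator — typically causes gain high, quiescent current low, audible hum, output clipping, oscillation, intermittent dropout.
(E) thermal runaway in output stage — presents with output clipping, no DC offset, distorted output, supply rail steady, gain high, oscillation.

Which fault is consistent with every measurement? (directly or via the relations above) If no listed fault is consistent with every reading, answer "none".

Checking each candidate against the observations:
(A) blown fuse — fails on gain low, no output (predicts gain high, not gain low)
(B) open feedback resistor — does not account for hot component, no output, audible hum, intermittent dropout, output clipping
(C) reversed diode — accounts for every observation (hot component by no output → hot component)
(D) oscillating regulator — gain low -; hot component -; no output -; no DC offset -; oscillation +; audible hum +; intermittent dropout +; output clipping +
(E) thermal runaway in output stage — fails on gain low, hot component, no output, audible hum, intermittent dropout (predicts gain high, not gain low)
Only (C) is consistent with every observation.

C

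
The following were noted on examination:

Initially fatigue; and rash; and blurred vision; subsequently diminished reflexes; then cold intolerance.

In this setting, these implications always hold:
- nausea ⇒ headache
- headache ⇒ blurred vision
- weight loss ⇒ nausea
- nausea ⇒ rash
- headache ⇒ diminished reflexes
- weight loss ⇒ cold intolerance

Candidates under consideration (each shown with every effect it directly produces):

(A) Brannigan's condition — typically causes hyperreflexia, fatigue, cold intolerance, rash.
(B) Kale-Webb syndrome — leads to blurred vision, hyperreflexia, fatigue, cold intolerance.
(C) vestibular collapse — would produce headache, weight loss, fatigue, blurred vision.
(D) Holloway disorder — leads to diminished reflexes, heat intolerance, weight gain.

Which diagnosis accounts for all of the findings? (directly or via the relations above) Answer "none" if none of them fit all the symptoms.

Checking each candidate against the observations:
(A) Brannigan's condition — fatigue match; rash match; blurred vision miss; diminished reflexes miss; cold intolerance match
(B) Kale-Webb syndrome — fails on rash, diminished reflexes (predicts hyperreflexia, not diminished reflexes)
(C) vestibular collapse — fatigue match; rash match (via weight loss → nausea → rash); blurred vision match; diminished reflexes match (via headache → diminished reflexes); cold intolerance match (via weight loss → cold intolerance)
(D) Holloway disorder — fatigue miss; rash miss; blurred vision miss; diminished reflexes match; cold intolerance miss
(C) is the only candidate with no mismatches.

C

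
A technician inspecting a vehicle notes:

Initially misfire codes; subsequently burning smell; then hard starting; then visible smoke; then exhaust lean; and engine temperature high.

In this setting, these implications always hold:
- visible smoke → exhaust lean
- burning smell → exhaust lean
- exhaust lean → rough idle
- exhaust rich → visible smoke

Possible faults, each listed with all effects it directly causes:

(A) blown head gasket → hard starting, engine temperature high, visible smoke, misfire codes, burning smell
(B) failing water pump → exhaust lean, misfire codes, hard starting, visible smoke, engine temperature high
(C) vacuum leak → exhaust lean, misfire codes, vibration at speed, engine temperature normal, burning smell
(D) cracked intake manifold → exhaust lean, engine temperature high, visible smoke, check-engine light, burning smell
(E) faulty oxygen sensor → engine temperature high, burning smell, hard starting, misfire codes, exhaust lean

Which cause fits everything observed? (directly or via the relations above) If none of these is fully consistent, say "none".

Checking each candidate against the observations:
(A) blown head gasket — misfire codes ✓; burning smell ✓; hard starting ✓; visible smoke ✓; exhaust lean ✓ (through visible smoke → exhaust lean); engine temperature high ✓
(B) failing water pump — misfire codes ✓; burning smell ✗; hard starting ✓; visible smoke ✓; exhaust lean ✓; engine temperature high ✓
(C) vacuum leak — fails on hard starting, visible smoke, engine temperature high (predicts engine temperature normal, not engine temperature high)
(D) cracked intake manifold — misfire codes ✗; burning smell ✓; hard starting ✗; visible smoke ✓; exhaust lean ✓; engine temperature high ✓
(E) faulty oxygen sensor — does not account for visible smoke
(A) is the only candidate with no mismatches.

A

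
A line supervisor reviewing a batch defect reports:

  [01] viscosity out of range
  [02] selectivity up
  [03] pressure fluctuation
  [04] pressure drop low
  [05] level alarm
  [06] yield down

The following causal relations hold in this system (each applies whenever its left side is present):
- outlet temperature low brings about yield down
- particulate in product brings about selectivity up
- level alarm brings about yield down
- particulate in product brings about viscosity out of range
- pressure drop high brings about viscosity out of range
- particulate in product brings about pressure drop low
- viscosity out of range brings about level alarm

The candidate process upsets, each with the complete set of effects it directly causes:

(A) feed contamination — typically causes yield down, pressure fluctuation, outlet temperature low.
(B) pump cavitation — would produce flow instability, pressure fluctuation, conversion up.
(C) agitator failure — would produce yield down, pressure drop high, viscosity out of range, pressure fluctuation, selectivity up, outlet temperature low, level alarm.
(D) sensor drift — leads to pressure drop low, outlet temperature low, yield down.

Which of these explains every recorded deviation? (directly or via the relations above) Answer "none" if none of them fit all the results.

For each candidate, compare predicted effects to what was observed:
(A) feed contamination — does not account for viscosity out of range, selectivity up, pressure drop low, level alarm
(B) pump cavitation — does not account for viscosity out of range, selectivity up, pressure drop low, level alarm, yield down
(C) agitator failure — viscosity out of range ✓; selectivity up ✓; pressure fluctuation ✓; pressure drop low ✗; level alarm ✓; yield down ✓
(D) sensor drift — viscosity out of range ✗; selectivity up ✗; pressure fluctuation ✗; pressure drop low ✓; level alarm ✗; yield down ✓
None of the listed candidates fits everything.

none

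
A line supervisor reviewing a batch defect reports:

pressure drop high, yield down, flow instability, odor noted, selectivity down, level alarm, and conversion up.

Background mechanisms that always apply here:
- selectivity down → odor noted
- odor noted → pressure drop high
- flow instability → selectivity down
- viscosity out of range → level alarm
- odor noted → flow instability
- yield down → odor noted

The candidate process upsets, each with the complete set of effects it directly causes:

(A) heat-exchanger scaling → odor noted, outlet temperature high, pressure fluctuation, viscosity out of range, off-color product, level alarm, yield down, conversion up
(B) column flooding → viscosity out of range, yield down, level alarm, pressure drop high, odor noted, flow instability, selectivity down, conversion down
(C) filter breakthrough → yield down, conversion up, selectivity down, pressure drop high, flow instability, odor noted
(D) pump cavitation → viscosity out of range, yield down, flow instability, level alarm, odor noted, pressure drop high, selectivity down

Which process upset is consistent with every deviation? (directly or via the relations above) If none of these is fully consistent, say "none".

A

Testing each hypothesis:
(A) heat-exchanger scaling — pressure drop high match (through odor noted → pressure drop high); yield down match; flow instability match (through odor noted → flow instability); odor noted match; selectivity down match (through odor noted → flow instability → selectivity down); level alarm match; conversion up match
(B) column flooding — pressure drop high match; yield down match; flow instability match; odor noted match; selectivity down match; level alarm match; conversion up miss
(C) filter breakthrough — does not account for level alarm
(D) pump cavitation — does not account for conversion up
Only (A) is consistent with every observation.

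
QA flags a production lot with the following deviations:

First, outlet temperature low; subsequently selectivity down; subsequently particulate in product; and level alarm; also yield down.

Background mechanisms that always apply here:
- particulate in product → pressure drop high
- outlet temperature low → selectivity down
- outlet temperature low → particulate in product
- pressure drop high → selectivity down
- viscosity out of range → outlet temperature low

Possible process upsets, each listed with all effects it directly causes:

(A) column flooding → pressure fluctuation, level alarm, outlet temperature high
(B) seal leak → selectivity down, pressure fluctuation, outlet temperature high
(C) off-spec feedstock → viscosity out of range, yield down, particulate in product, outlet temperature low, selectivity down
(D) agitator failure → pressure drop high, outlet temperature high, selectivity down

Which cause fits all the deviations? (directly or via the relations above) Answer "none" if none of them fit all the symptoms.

Testing each hypothesis:
(A) column flooding — outlet temperature low ✗; selectivity down ✗; particulate in product ✗; level alarm ✓; yield down ✗
(B) seal leak — outlet temperature low ✗; selectivity down ✓; particulate in product ✗; level alarm ✗; yield down ✗
(C) off-spec feedstock — outlet temperature low ✓; selectivity down ✓; particulate in product ✓; level alarm ✗; yield down ✓
(D) agitator failure — fails on outlet temperature low, particulate in product, level alarm, yield down (predicts outlet temperature high, not outlet temperature low)
Every candidate fails on at least one observation.

none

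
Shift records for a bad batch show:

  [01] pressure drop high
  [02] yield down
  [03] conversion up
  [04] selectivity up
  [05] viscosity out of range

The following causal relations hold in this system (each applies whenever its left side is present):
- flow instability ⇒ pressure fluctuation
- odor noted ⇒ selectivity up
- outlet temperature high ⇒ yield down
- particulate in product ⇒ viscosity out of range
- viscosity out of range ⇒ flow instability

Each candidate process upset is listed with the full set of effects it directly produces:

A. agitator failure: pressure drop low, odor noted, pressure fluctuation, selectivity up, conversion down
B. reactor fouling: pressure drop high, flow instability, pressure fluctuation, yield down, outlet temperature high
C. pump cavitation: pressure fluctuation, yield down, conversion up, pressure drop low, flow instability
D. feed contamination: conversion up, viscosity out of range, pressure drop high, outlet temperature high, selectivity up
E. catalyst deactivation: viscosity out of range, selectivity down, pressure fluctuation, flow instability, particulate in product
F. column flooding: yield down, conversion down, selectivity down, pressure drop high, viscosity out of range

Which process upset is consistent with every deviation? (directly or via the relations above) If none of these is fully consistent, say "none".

D

For each candidate, compare predicted effects to what was observed:
(A) agitator failure — pressure drop high -; yield down -; conversion up -; selectivity up +; viscosity out of range -
(B) reactor fouling — does not account for conversion up, selectivity up, viscosity out of range
(C) pump cavitation — fails on pressure drop high, selectivity up, viscosity out of range (predicts pressure drop low, not pressure drop high)
(D) feed contamination — pressure drop high +; yield down + (via outlet temperature high → yield down); conversion up +; selectivity up +; viscosity out of range +
(E) catalyst deactivation — pressure drop high -; yield down -; conversion up -; selectivity up -; viscosity out of range +
(F) column flooding — pressure drop high +; yield down +; conversion up -; selectivity up -; viscosity out of range +
(D) alone accounts for all the evidence.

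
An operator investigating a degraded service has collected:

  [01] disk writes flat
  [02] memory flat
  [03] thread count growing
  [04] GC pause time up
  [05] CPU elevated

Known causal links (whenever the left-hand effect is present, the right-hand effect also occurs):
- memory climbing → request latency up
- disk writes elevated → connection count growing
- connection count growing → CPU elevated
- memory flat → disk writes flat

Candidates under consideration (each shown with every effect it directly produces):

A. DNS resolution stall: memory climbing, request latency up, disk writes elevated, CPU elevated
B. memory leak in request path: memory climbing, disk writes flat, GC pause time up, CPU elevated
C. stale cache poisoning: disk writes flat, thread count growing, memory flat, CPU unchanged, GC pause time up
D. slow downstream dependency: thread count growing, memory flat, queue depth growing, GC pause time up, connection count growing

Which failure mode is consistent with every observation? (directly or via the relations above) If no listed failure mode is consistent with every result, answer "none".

Per-candidate check:
(A) DNS resolution stall — fails on disk writes flat, memory flat, thread count growing, GC pause time up (predicts disk writes elevated, not disk writes flat; predicts memory climbing, not memory flat)
(B) memory leak in request path — fails on memory flat, thread count growing (predicts memory climbing, not memory flat)
(C) stale cache poisoning — disk writes flat match; memory flat match; thread count growing match; GC pause time up match; CPU elevated miss
(D) slow downstream dependency — accounts for every observation (disk writes flat by memory flat → disk writes flat)
(D) alone accounts for all the evidence.

D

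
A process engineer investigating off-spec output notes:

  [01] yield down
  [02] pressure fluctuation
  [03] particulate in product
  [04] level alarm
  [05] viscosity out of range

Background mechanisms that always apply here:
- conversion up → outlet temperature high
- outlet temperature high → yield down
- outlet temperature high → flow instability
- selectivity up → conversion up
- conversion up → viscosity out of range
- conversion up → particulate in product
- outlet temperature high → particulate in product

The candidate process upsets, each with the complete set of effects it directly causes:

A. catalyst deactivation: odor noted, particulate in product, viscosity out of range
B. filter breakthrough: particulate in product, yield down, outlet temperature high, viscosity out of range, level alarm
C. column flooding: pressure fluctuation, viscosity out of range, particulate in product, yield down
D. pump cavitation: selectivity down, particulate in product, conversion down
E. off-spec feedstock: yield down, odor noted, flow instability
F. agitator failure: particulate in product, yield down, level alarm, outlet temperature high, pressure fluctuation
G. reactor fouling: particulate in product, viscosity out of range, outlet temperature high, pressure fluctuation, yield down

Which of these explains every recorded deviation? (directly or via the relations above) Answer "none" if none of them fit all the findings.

none

Checking each candidate against the observations:
(A) catalyst deactivation — yield down ✗; pressure fluctuation ✗; particulate in product ✓; level alarm ✗; viscosity out of range ✓
(B) filter breakthrough — does not account for pressure fluctuation
(C) column flooding — does not account for level alarm
(D) pump cavitation — yield down ✗; pressure fluctuation ✗; particulate in product ✓; level alarm ✗; viscosity out of range ✗
(E) off-spec feedstock — does not account for pressure fluctuation, particulate in product, level alarm, viscosity out of range
(F) agitator failure — yield down ✓; pressure fluctuation ✓; particulate in product ✓; level alarm ✓; viscosity out of range ✗
(G) reactor fouling — yield down ✓; pressure fluctuation ✓; particulate in product ✓; level alarm ✗; viscosity out of range ✓
None of the listed candidates fits everything.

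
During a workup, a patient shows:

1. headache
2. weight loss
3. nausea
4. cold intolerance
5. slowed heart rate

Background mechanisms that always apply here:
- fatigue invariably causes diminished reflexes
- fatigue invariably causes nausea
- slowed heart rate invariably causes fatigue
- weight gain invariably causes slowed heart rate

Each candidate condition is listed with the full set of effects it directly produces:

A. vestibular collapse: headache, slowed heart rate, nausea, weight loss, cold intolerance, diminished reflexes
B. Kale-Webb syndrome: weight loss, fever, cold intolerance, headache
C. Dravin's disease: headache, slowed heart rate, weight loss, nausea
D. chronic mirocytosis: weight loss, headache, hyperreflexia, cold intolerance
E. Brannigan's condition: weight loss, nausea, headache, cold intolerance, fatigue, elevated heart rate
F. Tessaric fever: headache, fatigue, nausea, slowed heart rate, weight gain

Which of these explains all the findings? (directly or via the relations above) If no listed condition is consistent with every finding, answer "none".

A

Per-candidate check:
(A) vestibular collapse — accounts for every observation
(B) Kale-Webb syndrome — headache yes; weight loss yes; nausea NO; cold intolerance yes; slowed heart rate NO
(C) Dravin's disease — does not account for cold intolerance
(D) chronic mirocytosis — headache yes; weight loss yes; nausea NO; cold intolerance yes; slowed heart rate NO
(E) Brannigan's condition — fails on slowed heart rate (predicts elevated heart rate, not slowed heart rate)
(F) Tessaric fever — fails on weight loss, cold intolerance (predicts weight gain, not weight loss)
(A) is the only candidate with no mismatches.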